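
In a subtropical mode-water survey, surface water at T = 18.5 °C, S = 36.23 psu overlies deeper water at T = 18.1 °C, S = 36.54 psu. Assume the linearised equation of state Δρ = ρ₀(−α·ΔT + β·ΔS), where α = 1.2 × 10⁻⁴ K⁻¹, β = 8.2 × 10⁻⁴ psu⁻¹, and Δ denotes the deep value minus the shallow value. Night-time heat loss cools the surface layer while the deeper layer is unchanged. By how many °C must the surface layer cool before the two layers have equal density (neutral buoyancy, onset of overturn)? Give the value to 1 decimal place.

2.5 °C

Neutral buoyancy requires Δρ = 0, i.e. −α(T_deep − T_surf′) + β(S_deep − S_surf) = 0.
T_surf′ = T_deep − (β/α)·ΔS = 18.1 − (8.2 × 10⁻⁴/1.2 × 10⁻⁴)·(+0.31) = 15.982 °C.
Cooling required: 18.5 − (15.982) = 2.518 °C.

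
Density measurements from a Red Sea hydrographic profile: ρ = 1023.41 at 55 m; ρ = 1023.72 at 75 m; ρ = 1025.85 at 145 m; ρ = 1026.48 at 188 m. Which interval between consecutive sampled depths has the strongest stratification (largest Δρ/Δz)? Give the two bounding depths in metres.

75–145 m

Compute the density gradient over each adjacent pair:
  55–75 m: Δρ/Δz = 0.31/20 = 0.015 kg m⁻⁴
  75–145 m: Δρ/Δz = 2.13/70 = 0.030 kg m⁻⁴
  145–188 m: Δρ/Δz = 0.63/43 = 0.015 kg m⁻⁴
The largest gradient is in the 75–145 m interval — the pycnocline.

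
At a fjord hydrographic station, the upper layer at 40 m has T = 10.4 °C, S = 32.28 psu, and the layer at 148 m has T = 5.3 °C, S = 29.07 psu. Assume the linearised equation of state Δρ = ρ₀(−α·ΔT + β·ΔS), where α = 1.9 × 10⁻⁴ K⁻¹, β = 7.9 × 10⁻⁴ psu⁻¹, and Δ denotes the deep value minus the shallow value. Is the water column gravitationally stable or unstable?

unstable

ΔT = 5.3 − 10.4 = -5.1 K and ΔS = 29.07 − 32.28 = -3.21 psu (deep − shallow).
−αΔT = 9.69 × 10⁻⁴; βΔS = -2.5359 × 10⁻³; sum Δρ/ρ₀ = -1.5669 × 10⁻³.
Δρ/ρ₀ < 0, so Δρ < 0: deeper water is lighter → statically unstable; the column would overturn.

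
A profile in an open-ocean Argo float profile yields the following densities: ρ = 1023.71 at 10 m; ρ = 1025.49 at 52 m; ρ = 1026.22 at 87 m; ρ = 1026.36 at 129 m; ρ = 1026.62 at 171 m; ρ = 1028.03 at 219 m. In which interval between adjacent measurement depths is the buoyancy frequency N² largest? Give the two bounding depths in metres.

Compute the density gradient over each adjacent pair:
  10–52 m: Δρ/Δz = 1.78/42 = 0.042 kg m⁻⁴
  52–87 m: Δρ/Δz = 0.73/35 = 0.021 kg m⁻⁴
  87–129 m: Δρ/Δz = 0.14/42 = 3.3 × 10⁻³ kg m⁻⁴
  129–171 m: Δρ/Δz = 0.26/42 = 6.2 × 10⁻³ kg m⁻⁴
  171–219 m: Δρ/Δz = 1.41/48 = 0.029 kg m⁻⁴
The largest gradient is in the 10–52 m interval — the pycnocline.

10–52 m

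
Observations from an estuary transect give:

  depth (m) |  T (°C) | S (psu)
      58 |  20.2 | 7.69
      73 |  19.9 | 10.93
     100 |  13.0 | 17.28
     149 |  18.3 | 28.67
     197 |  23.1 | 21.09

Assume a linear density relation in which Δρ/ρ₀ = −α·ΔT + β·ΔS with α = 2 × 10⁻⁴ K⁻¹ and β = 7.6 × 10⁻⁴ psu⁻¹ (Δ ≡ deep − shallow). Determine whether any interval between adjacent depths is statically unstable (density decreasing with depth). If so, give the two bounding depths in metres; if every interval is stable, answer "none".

149–197 m

Evaluate Δρ/ρ₀ = −αΔT + βΔS across each adjacent pair:
  58–73 m: −αΔT+βΔS = −(2 × 10⁻⁴)(-0.3)+(7.6 × 10⁻⁴)(+3.24) = 2.5 × 10⁻³ → stable
  73–100 m: −αΔT+βΔS = −(2 × 10⁻⁴)(-6.9)+(7.6 × 10⁻⁴)(+6.35) = 6.2 × 10⁻³ → stable
  100–149 m: −αΔT+βΔS = −(2 × 10⁻⁴)(+5.3)+(7.6 × 10⁻⁴)(+11.39) = 7.6 × 10⁻³ → stable
  149–197 m: −αΔT+βΔS = −(2 × 10⁻⁴)(+4.8)+(7.6 × 10⁻⁴)(-7.58) = -6.7 × 10⁻³ → UNSTABLE
The 149–197 m interval has Δρ < 0: lighter water underlies denser water.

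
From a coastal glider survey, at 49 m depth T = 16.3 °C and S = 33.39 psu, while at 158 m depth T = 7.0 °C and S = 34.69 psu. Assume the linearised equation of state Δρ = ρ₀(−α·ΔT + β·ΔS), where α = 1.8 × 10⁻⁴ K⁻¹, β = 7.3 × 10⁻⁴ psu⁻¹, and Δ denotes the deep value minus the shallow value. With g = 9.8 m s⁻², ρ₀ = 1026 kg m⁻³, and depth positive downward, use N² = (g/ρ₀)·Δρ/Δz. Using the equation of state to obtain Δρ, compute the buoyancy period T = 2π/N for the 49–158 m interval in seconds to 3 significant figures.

409 s

ΔT = -9.3 K, ΔS = +1.30 psu (deep − shallow).
Δρ/ρ₀ = −αΔT + βΔS = 1.674 × 10⁻³ + 9.49 × 10⁻⁴ = 2.623 × 10⁻³, so Δρ ≈ 2.691 kg m⁻³.
N² = (g/ρ₀)·Δρ/Δz = g·(Δρ/ρ₀)/Δz = 9.8 × 2.623 × 10⁻³ / 109 = 2.3583 × 10⁻⁴ s⁻².
N = √(2.3583 × 10⁻⁴) = 0.015357 rad s⁻¹ → T = 2π/N = 409.14 s ≈ 409 s.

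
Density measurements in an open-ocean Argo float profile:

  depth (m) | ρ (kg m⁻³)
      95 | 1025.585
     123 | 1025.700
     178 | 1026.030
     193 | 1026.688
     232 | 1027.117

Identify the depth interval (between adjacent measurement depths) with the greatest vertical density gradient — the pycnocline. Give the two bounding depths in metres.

Compute the density gradient over each adjacent pair:
  95–123 m: Δρ/Δz = 0.115/28 = 4.1 × 10⁻³ kg m⁻⁴
  123–178 m: Δρ/Δz = 0.330/55 = 6.0 × 10⁻³ kg m⁻⁴
  178–193 m: Δρ/Δz = 0.658/15 = 0.044 kg m⁻⁴
  193–232 m: Δρ/Δz = 0.429/39 = 0.011 kg m⁻⁴
The largest gradient is in the 178–193 m interval — the pycnocline.

178–193 m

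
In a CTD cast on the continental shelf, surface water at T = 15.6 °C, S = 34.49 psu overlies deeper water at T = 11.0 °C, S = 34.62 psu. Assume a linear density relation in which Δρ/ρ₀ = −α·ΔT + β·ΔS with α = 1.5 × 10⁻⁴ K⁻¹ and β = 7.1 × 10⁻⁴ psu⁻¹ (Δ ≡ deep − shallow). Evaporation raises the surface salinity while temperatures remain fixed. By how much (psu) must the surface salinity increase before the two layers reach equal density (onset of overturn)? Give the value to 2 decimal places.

Neutral buoyancy requires −α(T_deep − T_surf) + β(S_deep − S_surf′) = 0.
S_surf′ = S_deep − (α/β)·ΔT = 34.62 − (1.5 × 10⁻⁴/7.1 × 10⁻⁴)·(-4.6) = 35.5918 psu.
Increase required: 35.5918 − 34.49 = 1.1018 psu.

1.10 psu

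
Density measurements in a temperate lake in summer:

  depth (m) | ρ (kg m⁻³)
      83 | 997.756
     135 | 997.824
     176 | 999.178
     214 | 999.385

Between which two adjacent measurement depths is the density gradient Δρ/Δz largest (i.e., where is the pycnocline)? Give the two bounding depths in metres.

135–176 m

Compute the density gradient over each adjacent pair:
  83–135 m: Δρ/Δz = 0.068/52 = 1.3 × 10⁻³ kg m⁻⁴
  135–176 m: Δρ/Δz = 1.354/41 = 0.033 kg m⁻⁴
  176–214 m: Δρ/Δz = 0.207/38 = 5.4 × 10⁻³ kg m⁻⁴
The largest gradient is in the 135–176 m interval — the pycnocline.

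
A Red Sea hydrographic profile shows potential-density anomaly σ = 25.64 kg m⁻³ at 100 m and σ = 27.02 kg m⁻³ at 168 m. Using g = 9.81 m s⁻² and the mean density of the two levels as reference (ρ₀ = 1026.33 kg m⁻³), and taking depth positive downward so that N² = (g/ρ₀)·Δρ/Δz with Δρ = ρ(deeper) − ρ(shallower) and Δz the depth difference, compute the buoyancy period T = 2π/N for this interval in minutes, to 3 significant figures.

7.52 min

Δρ = 1027.02 − 1025.64 = 1.38 kg m⁻³ over Δz = 168 − 100 = 68 m.
N² = (9.81/1026.33) × (1.38/68) = 1.9398 × 10⁻⁴ s⁻².
N = √(1.9398 × 10⁻⁴) = 0.013928 rad s⁻¹, so T = 2π/N = 451.12 s = 7.5187 min ≈ 7.52 min.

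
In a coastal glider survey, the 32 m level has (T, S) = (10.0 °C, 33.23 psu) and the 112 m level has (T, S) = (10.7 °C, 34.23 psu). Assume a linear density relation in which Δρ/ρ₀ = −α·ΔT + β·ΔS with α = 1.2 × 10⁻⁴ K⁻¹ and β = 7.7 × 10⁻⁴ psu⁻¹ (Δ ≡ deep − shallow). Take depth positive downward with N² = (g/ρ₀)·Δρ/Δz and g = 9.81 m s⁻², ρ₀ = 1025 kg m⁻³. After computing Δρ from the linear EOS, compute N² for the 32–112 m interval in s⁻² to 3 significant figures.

8.41 × 10⁻⁵ s⁻²

ΔT = +0.7 K, ΔS = +1.00 psu (deep − shallow).
Δρ/ρ₀ = −αΔT + βΔS = -8.40 × 10⁻⁵ + 7.70 × 10⁻⁴ = 6.86 × 10⁻⁴, so Δρ ≈ 0.7031 kg m⁻³.
N² = (g/ρ₀)·Δρ/Δz = g·(Δρ/ρ₀)/Δz = 9.81 × 6.86 × 10⁻⁴ / 80 = 8.4121 × 10⁻⁵ s⁻² ≈ 8.41 × 10⁻⁵ s⁻².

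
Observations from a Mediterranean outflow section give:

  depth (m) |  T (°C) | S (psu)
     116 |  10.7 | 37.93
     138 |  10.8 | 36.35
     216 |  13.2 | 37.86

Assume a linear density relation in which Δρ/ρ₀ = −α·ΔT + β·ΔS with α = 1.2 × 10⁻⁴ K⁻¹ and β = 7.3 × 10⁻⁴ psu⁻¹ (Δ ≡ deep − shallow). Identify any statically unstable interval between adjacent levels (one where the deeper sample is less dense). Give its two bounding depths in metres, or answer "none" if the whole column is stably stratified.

116–138 m

Evaluate Δρ/ρ₀ = −αΔT + βΔS across each adjacent pair:
  116–138 m: −αΔT+βΔS = −(1.2 × 10⁻⁴)(+0.1)+(7.3 × 10⁻⁴)(-1.58) = -1.2 × 10⁻³ → UNSTABLE
  138–216 m: −αΔT+βΔS = −(1.2 × 10⁻⁴)(+2.4)+(7.3 × 10⁻⁴)(+1.51) = 8.1 × 10⁻⁴ → stable
The 116–138 m interval has Δρ < 0: lighter water underlies denser water.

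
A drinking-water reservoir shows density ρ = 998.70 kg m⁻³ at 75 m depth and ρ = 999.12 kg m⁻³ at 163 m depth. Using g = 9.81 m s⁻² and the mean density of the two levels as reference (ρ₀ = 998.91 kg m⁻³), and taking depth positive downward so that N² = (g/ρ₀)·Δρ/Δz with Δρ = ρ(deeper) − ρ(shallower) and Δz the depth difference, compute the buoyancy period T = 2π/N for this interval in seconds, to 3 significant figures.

Δρ = 999.12 − 998.70 = 0.42 kg m⁻³ over Δz = 163 − 75 = 88 m.
N² = (9.81/998.91) × (0.42/88) = 4.6872 × 10⁻⁵ s⁻².
N = √(4.6872 × 10⁻⁵) = 6.8463 × 10⁻³ rad s⁻¹, so T = 2π/N = 917.75 s ≈ 918 s.

918 s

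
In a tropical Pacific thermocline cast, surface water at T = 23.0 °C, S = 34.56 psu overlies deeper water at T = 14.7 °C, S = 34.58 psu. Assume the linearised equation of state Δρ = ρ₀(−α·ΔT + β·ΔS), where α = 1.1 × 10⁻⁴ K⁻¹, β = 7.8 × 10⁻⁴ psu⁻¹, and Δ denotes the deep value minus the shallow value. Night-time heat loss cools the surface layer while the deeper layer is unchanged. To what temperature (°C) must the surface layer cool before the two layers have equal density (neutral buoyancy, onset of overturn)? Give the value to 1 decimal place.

14.6 °C

Neutral buoyancy requires Δρ = 0, i.e. −α(T_deep − T_surf′) + β(S_deep − S_surf) = 0.
T_surf′ = T_deep − (β/α)·ΔS = 14.7 − (7.8 × 10⁻⁴/1.1 × 10⁻⁴)·(+0.02) = 14.558 °C.
Cooling required: 23.0 − (14.558) = 8.442 °C.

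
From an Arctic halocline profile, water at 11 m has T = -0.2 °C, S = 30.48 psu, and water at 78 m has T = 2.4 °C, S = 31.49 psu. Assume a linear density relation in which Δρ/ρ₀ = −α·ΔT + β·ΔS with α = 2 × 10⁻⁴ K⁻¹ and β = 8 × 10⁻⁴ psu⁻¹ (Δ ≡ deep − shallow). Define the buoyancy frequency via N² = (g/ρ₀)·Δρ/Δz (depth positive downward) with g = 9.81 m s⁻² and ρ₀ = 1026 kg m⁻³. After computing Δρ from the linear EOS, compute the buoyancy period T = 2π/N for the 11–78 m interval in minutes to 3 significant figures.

ΔT = +2.6 K, ΔS = +1.01 psu (deep − shallow).
Δρ/ρ₀ = −αΔT + βΔS = -5.20 × 10⁻⁴ + 8.08 × 10⁻⁴ = 2.88 × 10⁻⁴, so Δρ ≈ 0.2955 kg m⁻³.
N² = (g/ρ₀)·Δρ/Δz = g·(Δρ/ρ₀)/Δz = 9.81 × 2.88 × 10⁻⁴ / 67 = 4.2168 × 10⁻⁵ s⁻².
N = √(4.2168 × 10⁻⁵) = 6.4937 × 10⁻³ rad s⁻¹ → T = 2π/N = 967.58 s = 16.126 min ≈ 16.1 min.

16.1 min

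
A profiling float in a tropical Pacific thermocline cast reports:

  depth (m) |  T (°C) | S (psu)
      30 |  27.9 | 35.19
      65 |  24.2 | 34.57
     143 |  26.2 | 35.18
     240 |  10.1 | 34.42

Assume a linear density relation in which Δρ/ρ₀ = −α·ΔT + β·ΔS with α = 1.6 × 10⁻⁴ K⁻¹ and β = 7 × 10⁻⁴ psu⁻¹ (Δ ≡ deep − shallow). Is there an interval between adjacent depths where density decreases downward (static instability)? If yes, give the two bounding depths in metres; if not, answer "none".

none

Evaluate Δρ/ρ₀ = −αΔT + βΔS across each adjacent pair:
  30–65 m: −αΔT+βΔS = −(1.6 × 10⁻⁴)(-3.7)+(7 × 10⁻⁴)(-0.62) = 1.6 × 10⁻⁴ → stable
  65–143 m: −αΔT+βΔS = −(1.6 × 10⁻⁴)(+2.0)+(7 × 10⁻⁴)(+0.61) = 1.1 × 10⁻⁴ → stable
  143–240 m: −αΔT+βΔS = −(1.6 × 10⁻⁴)(-16.1)+(7 × 10⁻⁴)(-0.76) = 2.0 × 10⁻³ → stable
Every interval has Δρ > 0: the column is stably stratified throughout.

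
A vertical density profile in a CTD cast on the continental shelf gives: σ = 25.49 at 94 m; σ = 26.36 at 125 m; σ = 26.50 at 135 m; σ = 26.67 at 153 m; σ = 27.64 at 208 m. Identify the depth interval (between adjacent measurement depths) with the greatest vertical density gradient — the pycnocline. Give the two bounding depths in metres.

Compute the density gradient over each adjacent pair:
  94–125 m: Δρ/Δz = 0.87/31 = 0.028 kg m⁻⁴
  125–135 m: Δρ/Δz = 0.14/10 = 0.014 kg m⁻⁴
  135–153 m: Δρ/Δz = 0.17/18 = 9.4 × 10⁻³ kg m⁻⁴
  153–208 m: Δρ/Δz = 0.97/55 = 0.018 kg m⁻⁴
The largest gradient is in the 94–125 m interval — the pycnocline.

94–125 m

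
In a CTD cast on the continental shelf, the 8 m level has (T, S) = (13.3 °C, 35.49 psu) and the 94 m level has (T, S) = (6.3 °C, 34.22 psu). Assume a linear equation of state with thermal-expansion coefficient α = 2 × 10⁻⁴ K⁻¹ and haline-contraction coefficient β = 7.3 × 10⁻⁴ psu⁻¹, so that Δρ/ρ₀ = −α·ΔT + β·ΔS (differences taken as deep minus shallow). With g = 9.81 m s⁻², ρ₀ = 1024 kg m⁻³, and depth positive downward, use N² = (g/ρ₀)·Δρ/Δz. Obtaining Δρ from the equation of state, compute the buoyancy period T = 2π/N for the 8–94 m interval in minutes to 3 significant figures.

14.3 min

ΔT = -7.0 K, ΔS = -1.27 psu (deep − shallow).
Δρ/ρ₀ = −αΔT + βΔS = 1.40 × 10⁻³ − 9.271 × 10⁻⁴ = 4.729 × 10⁻⁴, so Δρ ≈ 0.4842 kg m⁻³.
N² = (g/ρ₀)·Δρ/Δz = g·(Δρ/ρ₀)/Δz = 9.81 × 4.729 × 10⁻⁴ / 86 = 5.3944 × 10⁻⁵ s⁻².
N = √(5.3944 × 10⁻⁵) = 7.3447 × 10⁻³ rad s⁻¹ → T = 2π/N = 855.47 s = 14.258 min ≈ 14.3 min.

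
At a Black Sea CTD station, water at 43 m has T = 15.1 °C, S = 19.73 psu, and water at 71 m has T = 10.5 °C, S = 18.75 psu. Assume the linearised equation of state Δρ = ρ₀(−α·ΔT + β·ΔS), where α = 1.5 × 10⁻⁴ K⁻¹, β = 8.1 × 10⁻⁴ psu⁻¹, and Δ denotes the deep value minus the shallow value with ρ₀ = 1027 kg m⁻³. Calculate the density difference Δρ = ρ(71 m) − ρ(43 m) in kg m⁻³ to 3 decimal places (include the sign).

ΔT = -4.6 K, ΔS = -0.98 psu (deep − shallow).
Δρ/ρ₀ = −(1.5 × 10⁻⁴)(-4.6) + (8.1 × 10⁻⁴)(-0.98) = -1.038 × 10⁻⁴.
Δρ = 1027 × (-1.038 × 10⁻⁴) = -0.107 kg m⁻³.
Negative Δρ: lighter below, statically unstable.

-0.107 kg m⁻³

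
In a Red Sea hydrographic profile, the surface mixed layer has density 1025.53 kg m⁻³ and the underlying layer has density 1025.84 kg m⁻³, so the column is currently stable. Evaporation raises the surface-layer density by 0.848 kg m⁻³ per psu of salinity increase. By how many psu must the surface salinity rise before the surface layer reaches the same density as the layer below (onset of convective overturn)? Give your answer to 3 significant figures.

0.366 psu

Density deficit of the surface layer: 1025.84 − 1025.53 = 0.31 kg m⁻³.
Required change = 0.31 / 0.848 = 0.366 psu.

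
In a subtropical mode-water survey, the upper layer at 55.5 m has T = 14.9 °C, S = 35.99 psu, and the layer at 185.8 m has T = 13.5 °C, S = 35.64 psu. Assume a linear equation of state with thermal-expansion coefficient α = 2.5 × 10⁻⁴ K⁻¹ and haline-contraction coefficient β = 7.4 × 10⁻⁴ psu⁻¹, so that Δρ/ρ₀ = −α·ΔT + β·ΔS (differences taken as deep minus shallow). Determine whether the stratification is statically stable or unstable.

ΔT = 13.5 − 14.9 = -1.4 K and ΔS = 35.64 − 35.99 = -0.35 psu (deep − shallow).
−αΔT = 3.50 × 10⁻⁴; βΔS = -2.59 × 10⁻⁴; sum Δρ/ρ₀ = 9.10 × 10⁻⁵.
Δρ/ρ₀ > 0, so Δρ > 0: deeper water is denser → statically stable.

stable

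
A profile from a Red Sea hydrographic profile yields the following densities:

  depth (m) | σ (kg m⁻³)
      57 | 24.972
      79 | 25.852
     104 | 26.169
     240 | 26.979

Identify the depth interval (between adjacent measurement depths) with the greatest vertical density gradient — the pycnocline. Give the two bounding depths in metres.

57–79 m

Compute the density gradient over each adjacent pair:
  57–79 m: Δρ/Δz = 0.880/22 = 0.040 kg m⁻⁴
  79–104 m: Δρ/Δz = 0.317/25 = 0.013 kg m⁻⁴
  104–240 m: Δρ/Δz = 0.810/136 = 6.0 × 10⁻³ kg m⁻⁴
The largest gradient is in the 57–79 m interval — the pycnocline.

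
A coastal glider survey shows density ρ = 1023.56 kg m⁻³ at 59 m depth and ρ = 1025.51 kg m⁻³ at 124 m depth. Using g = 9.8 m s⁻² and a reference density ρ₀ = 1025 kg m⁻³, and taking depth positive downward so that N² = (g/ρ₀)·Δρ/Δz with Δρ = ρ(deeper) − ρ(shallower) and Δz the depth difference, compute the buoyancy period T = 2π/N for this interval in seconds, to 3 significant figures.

371 s

Δρ = 1025.51 − 1023.56 = 1.95 kg m⁻³ over Δz = 124 − 59 = 65 m.
N² = (9.8/1025) × (1.95/65) = 2.8683 × 10⁻⁴ s⁻².
N = √(2.8683 × 10⁻⁴) = 0.016936 rad s⁻¹, so T = 2π/N = 371.00 s ≈ 371 s.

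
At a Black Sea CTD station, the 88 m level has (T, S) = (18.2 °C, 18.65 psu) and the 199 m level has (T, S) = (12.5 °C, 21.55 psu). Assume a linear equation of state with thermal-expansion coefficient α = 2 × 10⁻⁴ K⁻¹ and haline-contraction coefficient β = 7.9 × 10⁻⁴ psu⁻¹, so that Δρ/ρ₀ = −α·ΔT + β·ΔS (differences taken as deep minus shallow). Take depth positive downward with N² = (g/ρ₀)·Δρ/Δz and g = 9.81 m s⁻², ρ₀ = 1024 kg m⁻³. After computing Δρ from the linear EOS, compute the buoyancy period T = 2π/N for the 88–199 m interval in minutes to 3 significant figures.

6.01 min

ΔT = -5.7 K, ΔS = +2.90 psu (deep − shallow).
Δρ/ρ₀ = −αΔT + βΔS = 1.14 × 10⁻³ + 2.291 × 10⁻³ = 3.431 × 10⁻³, so Δρ ≈ 3.513 kg m⁻³.
N² = (g/ρ₀)·Δρ/Δz = g·(Δρ/ρ₀)/Δz = 9.81 × 3.431 × 10⁻³ / 111 = 3.0323 × 10⁻⁴ s⁻².
N = √(3.0323 × 10⁻⁴) = 0.017414 rad s⁻¹ → T = 2π/N = 360.81 s = 6.0135 min ≈ 6.01 min.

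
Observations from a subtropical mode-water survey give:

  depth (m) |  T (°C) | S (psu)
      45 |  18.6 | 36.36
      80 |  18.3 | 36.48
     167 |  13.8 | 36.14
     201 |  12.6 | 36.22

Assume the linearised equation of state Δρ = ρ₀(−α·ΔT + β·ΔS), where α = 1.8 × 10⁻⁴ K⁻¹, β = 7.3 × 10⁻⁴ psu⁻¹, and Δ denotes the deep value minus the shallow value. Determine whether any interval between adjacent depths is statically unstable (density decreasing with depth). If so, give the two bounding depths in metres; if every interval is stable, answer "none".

none

Evaluate Δρ/ρ₀ = −αΔT + βΔS across each adjacent pair:
  45–80 m: −αΔT+βΔS = −(1.8 × 10⁻⁴)(-0.3)+(7.3 × 10⁻⁴)(+0.12) = 1.4 × 10⁻⁴ → stable
  80–167 m: −αΔT+βΔS = −(1.8 × 10⁻⁴)(-4.5)+(7.3 × 10⁻⁴)(-0.34) = 5.6 × 10⁻⁴ → stable
  167–201 m: −αΔT+βΔS = −(1.8 × 10⁻⁴)(-1.2)+(7.3 × 10⁻⁴)(+0.08) = 2.7 × 10⁻⁴ → stable
Every interval has Δρ > 0: the column is stably stratified throughout.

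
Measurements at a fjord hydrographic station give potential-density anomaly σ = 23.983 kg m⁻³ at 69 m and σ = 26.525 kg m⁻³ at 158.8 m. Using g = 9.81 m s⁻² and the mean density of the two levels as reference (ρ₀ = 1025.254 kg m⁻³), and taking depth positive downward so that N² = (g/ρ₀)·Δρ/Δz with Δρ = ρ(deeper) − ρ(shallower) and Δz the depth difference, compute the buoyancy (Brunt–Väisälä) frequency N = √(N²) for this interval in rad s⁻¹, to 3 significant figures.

Δρ = 1026.525 − 1023.983 = 2.542 kg m⁻³ over Δz = 158.8 − 69 = 89.8 m.
N² = (9.81/1025.254) × (2.542/89.8) = 2.7085 × 10⁻⁴ s⁻².
N = √(2.7085 × 10⁻⁴) = 0.016458 rad s⁻¹ ≈ 0.0165 rad s⁻¹.

0.0165 rad s⁻¹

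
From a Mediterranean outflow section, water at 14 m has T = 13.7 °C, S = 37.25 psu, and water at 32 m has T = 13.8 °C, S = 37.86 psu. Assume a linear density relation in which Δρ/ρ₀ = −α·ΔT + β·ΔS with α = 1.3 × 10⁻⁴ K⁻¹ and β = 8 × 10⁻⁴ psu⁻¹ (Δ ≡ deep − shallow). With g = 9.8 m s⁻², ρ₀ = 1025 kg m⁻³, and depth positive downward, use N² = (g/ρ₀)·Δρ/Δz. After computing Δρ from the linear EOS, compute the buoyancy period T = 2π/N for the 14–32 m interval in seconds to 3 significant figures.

ΔT = +0.1 K, ΔS = +0.61 psu (deep − shallow).
Δρ/ρ₀ = −αΔT + βΔS = -1.30 × 10⁻⁵ + 4.88 × 10⁻⁴ = 4.75 × 10⁻⁴, so Δρ ≈ 0.4869 kg m⁻³.
N² = (g/ρ₀)·Δρ/Δz = g·(Δρ/ρ₀)/Δz = 9.8 × 4.75 × 10⁻⁴ / 18 = 2.5861 × 10⁻⁴ s⁻².
N = √(2.5861 × 10⁻⁴) = 0.016081 rad s⁻¹ → T = 2π/N = 390.72 s ≈ 391 s.

391 s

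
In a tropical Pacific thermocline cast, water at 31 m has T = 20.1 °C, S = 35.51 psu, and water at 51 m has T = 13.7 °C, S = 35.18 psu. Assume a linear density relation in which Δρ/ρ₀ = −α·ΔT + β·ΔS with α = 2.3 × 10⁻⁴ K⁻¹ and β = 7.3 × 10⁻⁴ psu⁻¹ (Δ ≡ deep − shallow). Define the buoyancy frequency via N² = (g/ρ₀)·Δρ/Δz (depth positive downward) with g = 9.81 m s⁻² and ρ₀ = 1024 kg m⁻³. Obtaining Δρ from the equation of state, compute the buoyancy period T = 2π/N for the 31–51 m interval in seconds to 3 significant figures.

256 s

ΔT = -6.4 K, ΔS = -0.33 psu (deep − shallow).
Δρ/ρ₀ = −αΔT + βΔS = 1.472 × 10⁻³ − 2.409 × 10⁻⁴ = 1.2311 × 10⁻³, so Δρ ≈ 1.261 kg m⁻³.
N² = (g/ρ₀)·Δρ/Δz = g·(Δρ/ρ₀)/Δz = 9.81 × 1.2311 × 10⁻³ / 20 = 6.0385 × 10⁻⁴ s⁻².
N = √(6.0385 × 10⁻⁴) = 0.024573 rad s⁻¹ → T = 2π/N = 255.69 s ≈ 256 s.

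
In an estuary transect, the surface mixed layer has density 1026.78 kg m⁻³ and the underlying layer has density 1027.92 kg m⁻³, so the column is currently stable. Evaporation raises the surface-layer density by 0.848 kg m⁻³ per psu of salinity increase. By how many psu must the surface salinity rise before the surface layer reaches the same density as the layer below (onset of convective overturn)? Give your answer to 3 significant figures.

Density deficit of the surface layer: 1027.92 − 1026.78 = 1.14 kg m⁻³.
Required change = 1.14 / 0.848 = 1.34 psu.

1.34 psu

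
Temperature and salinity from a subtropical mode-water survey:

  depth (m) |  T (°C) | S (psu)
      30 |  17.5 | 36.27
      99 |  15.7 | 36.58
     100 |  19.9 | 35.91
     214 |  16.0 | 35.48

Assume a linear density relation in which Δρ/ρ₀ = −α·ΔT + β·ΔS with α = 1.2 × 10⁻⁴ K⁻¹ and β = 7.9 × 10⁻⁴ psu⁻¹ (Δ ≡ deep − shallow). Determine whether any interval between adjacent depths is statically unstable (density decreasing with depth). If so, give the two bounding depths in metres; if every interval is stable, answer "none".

99–100 m

Evaluate Δρ/ρ₀ = −αΔT + βΔS across each adjacent pair:
  30–99 m: −αΔT+βΔS = −(1.2 × 10⁻⁴)(-1.8)+(7.9 × 10⁻⁴)(+0.31) = 4.6 × 10⁻⁴ → stable
  99–100 m: −αΔT+βΔS = −(1.2 × 10⁻⁴)(+4.2)+(7.9 × 10⁻⁴)(-0.67) = -1.0 × 10⁻³ → UNSTABLE
  100–214 m: −αΔT+βΔS = −(1.2 × 10⁻⁴)(-3.9)+(7.9 × 10⁻⁴)(-0.43) = 1.3 × 10⁻⁴ → stable
The 99–100 m interval has Δρ < 0: lighter water underlies denser water.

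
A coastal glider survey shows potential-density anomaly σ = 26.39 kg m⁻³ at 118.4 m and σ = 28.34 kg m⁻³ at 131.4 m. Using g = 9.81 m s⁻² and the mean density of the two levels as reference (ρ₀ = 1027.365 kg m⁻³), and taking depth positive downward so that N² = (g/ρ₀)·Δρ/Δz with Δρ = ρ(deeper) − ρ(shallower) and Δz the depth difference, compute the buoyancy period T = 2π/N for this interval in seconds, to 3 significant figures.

166 s

Δρ = 1028.34 − 1026.39 = 1.95 kg m⁻³ over Δz = 131.4 − 118.4 = 13 m.
N² = (9.81/1027.365) × (1.95/13) = 1.4323 × 10⁻³ s⁻².
N = √(1.4323 × 10⁻³) = 0.037846 rad s⁻¹, so T = 2π/N = 166.02 s ≈ 166 s.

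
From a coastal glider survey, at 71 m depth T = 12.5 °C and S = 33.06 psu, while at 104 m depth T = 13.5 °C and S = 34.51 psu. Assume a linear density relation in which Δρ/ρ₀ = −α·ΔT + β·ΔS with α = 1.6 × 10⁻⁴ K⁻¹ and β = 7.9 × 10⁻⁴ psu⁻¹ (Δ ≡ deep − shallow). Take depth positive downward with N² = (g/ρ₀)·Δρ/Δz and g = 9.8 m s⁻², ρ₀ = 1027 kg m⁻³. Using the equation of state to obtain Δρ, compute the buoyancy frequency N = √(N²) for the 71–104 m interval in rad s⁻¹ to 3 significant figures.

ΔT = +1.0 K, ΔS = +1.45 psu (deep − shallow).
Δρ/ρ₀ = −αΔT + βΔS = -1.60 × 10⁻⁴ + 1.1455 × 10⁻³ = 9.855 × 10⁻⁴, so Δρ ≈ 1.012 kg m⁻³.
N² = (g/ρ₀)·Δρ/Δz = g·(Δρ/ρ₀)/Δz = 9.8 × 9.855 × 10⁻⁴ / 33 = 2.9266 × 10⁻⁴ s⁻².
N = √(2.9266 × 10⁻⁴) = 0.017107 rad s⁻¹ ≈ 0.0171 rad s⁻¹.

0.0171 rad s⁻¹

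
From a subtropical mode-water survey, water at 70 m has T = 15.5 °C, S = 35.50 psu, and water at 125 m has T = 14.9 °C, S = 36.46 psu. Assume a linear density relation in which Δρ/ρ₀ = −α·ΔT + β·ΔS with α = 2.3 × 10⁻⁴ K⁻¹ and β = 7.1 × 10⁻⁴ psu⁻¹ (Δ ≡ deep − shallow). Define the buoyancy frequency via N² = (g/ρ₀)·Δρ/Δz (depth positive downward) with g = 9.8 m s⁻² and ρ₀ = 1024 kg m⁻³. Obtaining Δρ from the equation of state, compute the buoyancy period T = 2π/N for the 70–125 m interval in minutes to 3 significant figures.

8.67 min

ΔT = -0.6 K, ΔS = +0.96 psu (deep − shallow).
Δρ/ρ₀ = −αΔT + βΔS = 1.38 × 10⁻⁴ + 6.816 × 10⁻⁴ = 8.196 × 10⁻⁴, so Δρ ≈ 0.8393 kg m⁻³.
N² = (g/ρ₀)·Δρ/Δz = g·(Δρ/ρ₀)/Δz = 9.8 × 8.196 × 10⁻⁴ / 55 = 1.4604 × 10⁻⁴ s⁻².
N = √(1.4604 × 10⁻⁴) = 0.012085 rad s⁻¹ → T = 2π/N = 519.92 s = 8.6653 min ≈ 8.67 min.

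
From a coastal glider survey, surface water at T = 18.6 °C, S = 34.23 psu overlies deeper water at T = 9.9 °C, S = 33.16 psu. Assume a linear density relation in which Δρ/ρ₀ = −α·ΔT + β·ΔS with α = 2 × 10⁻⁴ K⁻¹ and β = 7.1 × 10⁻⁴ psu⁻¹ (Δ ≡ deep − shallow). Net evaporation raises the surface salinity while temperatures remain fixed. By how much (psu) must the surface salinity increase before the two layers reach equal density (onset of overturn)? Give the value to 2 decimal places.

1.38 psu

Neutral buoyancy requires −α(T_deep − T_surf) + β(S_deep − S_surf′) = 0.
S_surf′ = S_deep − (α/β)·ΔT = 33.16 − (2 × 10⁻⁴/7.1 × 10⁻⁴)·(-8.7) = 35.6107 psu.
Increase required: 35.6107 − 34.23 = 1.3807 psu.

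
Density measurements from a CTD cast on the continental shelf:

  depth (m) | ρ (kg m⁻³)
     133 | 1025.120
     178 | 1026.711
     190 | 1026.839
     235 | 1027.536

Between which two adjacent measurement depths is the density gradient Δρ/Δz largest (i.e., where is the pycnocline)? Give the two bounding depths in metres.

133–178 m

Compute the density gradient over each adjacent pair:
  133–178 m: Δρ/Δz = 1.591/45 = 0.035 kg m⁻⁴
  178–190 m: Δρ/Δz = 0.128/12 = 0.011 kg m⁻⁴
  190–235 m: Δρ/Δz = 0.697/45 = 0.015 kg m⁻⁴
The largest gradient is in the 133–178 m interval — the pycnocline.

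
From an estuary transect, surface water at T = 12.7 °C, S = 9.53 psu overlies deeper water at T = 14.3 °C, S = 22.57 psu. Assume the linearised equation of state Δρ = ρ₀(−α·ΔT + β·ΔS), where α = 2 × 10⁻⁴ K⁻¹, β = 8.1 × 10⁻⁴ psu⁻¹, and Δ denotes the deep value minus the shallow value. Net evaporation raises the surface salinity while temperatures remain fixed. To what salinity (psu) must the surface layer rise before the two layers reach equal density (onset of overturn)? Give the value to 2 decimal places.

22.17 psu

Neutral buoyancy requires −α(T_deep − T_surf) + β(S_deep − S_surf′) = 0.
S_surf′ = S_deep − (α/β)·ΔT = 22.57 − (2 × 10⁻⁴/8.1 × 10⁻⁴)·(+1.6) = 22.1749 psu.
Increase required: 22.1749 − 9.53 = 12.6449 psu.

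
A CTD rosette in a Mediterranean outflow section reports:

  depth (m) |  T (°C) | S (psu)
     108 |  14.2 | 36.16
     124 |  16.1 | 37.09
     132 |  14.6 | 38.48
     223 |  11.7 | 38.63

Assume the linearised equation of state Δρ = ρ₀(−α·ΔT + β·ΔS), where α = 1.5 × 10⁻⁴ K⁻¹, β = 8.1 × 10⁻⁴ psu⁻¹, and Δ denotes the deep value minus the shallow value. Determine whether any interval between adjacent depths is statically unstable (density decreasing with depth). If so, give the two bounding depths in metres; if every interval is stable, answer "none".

Evaluate Δρ/ρ₀ = −αΔT + βΔS across each adjacent pair:
  108–124 m: −αΔT+βΔS = −(1.5 × 10⁻⁴)(+1.9)+(8.1 × 10⁻⁴)(+0.93) = 4.7 × 10⁻⁴ → stable
  124–132 m: −αΔT+βΔS = −(1.5 × 10⁻⁴)(-1.5)+(8.1 × 10⁻⁴)(+1.39) = 1.4 × 10⁻³ → stable
  132–223 m: −αΔT+βΔS = −(1.5 × 10⁻⁴)(-2.9)+(8.1 × 10⁻⁴)(+0.15) = 5.6 × 10⁻⁴ → stable
Every interval has Δρ > 0: the column is stably stratified throughout.

none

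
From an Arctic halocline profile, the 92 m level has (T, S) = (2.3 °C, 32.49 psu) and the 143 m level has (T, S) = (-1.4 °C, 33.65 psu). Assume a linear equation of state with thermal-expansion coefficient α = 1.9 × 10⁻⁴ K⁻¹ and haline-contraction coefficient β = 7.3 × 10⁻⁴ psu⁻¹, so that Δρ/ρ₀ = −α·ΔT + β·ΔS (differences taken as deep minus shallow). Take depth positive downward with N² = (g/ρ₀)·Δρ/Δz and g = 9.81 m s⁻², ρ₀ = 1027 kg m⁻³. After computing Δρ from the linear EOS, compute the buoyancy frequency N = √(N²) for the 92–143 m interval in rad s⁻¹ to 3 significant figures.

ΔT = -3.7 K, ΔS = +1.16 psu (deep − shallow).
Δρ/ρ₀ = −αΔT + βΔS = 7.03 × 10⁻⁴ + 8.468 × 10⁻⁴ = 1.5498 × 10⁻³, so Δρ ≈ 1.592 kg m⁻³.
N² = (g/ρ₀)·Δρ/Δz = g·(Δρ/ρ₀)/Δz = 9.81 × 1.5498 × 10⁻³ / 51 = 2.9811 × 10⁻⁴ s⁻².
N = √(2.9811 × 10⁻⁴) = 0.017266 rad s⁻¹ ≈ 0.0173 rad s⁻¹.

0.0173 rad s⁻¹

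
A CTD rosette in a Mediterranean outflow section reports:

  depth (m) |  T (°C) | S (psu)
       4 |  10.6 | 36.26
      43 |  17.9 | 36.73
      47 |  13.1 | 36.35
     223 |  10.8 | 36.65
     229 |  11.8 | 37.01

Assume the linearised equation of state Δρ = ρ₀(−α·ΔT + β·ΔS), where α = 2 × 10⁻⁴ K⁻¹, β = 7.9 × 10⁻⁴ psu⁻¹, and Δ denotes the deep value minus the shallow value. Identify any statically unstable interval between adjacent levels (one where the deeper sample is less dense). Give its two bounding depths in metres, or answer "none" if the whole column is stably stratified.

4–43 m

Evaluate Δρ/ρ₀ = −αΔT + βΔS across each adjacent pair:
  4–43 m: −αΔT+βΔS = −(2 × 10⁻⁴)(+7.3)+(7.9 × 10⁻⁴)(+0.47) = -1.1 × 10⁻³ → UNSTABLE
  43–47 m: −αΔT+βΔS = −(2 × 10⁻⁴)(-4.8)+(7.9 × 10⁻⁴)(-0.38) = 6.6 × 10⁻⁴ → stable
  47–223 m: −αΔT+βΔS = −(2 × 10⁻⁴)(-2.3)+(7.9 × 10⁻⁴)(+0.30) = 7.0 × 10⁻⁴ → stable
  223–229 m: −αΔT+βΔS = −(2 × 10⁻⁴)(+1.0)+(7.9 × 10⁻⁴)(+0.36) = 8.4 × 10⁻⁵ → stable
The 4–43 m interval has Δρ < 0: lighter water underlies denser water.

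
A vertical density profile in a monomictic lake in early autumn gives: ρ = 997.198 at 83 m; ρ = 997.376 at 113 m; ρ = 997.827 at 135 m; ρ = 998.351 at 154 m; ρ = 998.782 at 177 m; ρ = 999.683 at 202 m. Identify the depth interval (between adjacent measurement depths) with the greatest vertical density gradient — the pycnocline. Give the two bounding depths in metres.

Compute the density gradient over each adjacent pair:
  83–113 m: Δρ/Δz = 0.178/30 = 5.9 × 10⁻³ kg m⁻⁴
  113–135 m: Δρ/Δz = 0.451/22 = 0.021 kg m⁻⁴
  135–154 m: Δρ/Δz = 0.524/19 = 0.028 kg m⁻⁴
  154–177 m: Δρ/Δz = 0.431/23 = 0.019 kg m⁻⁴
  177–202 m: Δρ/Δz = 0.901/25 = 0.036 kg m⁻⁴
The largest gradient is in the 177–202 m interval — the pycnocline.

177–202 m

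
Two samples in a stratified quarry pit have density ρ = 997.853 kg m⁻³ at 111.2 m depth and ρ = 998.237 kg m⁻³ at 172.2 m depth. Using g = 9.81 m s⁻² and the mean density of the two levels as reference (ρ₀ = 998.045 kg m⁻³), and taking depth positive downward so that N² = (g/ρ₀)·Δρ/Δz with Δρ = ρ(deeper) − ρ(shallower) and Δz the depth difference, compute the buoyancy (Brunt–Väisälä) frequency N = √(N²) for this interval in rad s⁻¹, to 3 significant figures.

Δρ = 998.237 − 997.853 = 0.384 kg m⁻³ over Δz = 172.2 − 111.2 = 61 m.
N² = (9.81/998.045) × (0.384/61) = 6.1876 × 10⁻⁵ s⁻².
N = √(6.1876 × 10⁻⁵) = 7.8661 × 10⁻³ rad s⁻¹ ≈ 7.87 × 10⁻³ rad s⁻¹.
A positive N² confirms static stability across the interval.

7.87 × 10⁻³ rad s⁻¹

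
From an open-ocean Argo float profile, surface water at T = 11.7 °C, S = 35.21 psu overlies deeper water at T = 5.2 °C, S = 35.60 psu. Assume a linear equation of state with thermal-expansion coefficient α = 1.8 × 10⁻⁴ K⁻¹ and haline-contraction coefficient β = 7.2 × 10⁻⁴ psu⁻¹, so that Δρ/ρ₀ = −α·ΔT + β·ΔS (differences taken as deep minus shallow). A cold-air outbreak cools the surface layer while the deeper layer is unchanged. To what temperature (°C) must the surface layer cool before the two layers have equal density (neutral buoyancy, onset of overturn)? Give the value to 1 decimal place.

3.6 °C

Neutral buoyancy requires Δρ = 0, i.e. −α(T_deep − T_surf′) + β(S_deep − S_surf) = 0.
T_surf′ = T_deep − (β/α)·ΔS = 5.2 − (7.2 × 10⁻⁴/1.8 × 10⁻⁴)·(+0.39) = 3.640 °C.
Cooling required: 11.7 − (3.640) = 8.060 °C.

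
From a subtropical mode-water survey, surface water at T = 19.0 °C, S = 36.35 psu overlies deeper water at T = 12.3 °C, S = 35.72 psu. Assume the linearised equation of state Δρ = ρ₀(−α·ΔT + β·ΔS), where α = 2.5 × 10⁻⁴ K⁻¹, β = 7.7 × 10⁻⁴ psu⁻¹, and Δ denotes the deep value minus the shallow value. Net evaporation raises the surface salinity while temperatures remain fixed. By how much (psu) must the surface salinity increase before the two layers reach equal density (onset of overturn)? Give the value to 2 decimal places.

1.55 psu

Neutral buoyancy requires −α(T_deep − T_surf) + β(S_deep − S_surf′) = 0.
S_surf′ = S_deep − (α/β)·ΔT = 35.72 − (2.5 × 10⁻⁴/7.7 × 10⁻⁴)·(-6.7) = 37.8953 psu.
Increase required: 37.8953 − 36.35 = 1.5453 psu.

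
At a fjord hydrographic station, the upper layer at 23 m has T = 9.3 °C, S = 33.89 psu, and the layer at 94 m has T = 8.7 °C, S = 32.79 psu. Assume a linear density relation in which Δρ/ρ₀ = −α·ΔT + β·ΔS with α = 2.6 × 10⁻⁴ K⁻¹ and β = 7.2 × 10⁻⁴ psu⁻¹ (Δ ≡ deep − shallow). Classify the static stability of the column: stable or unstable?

unstable

ΔT = 8.7 − 9.3 = -0.6 K and ΔS = 32.79 − 33.89 = -1.10 psu (deep − shallow).
−αΔT = 1.56 × 10⁻⁴; βΔS = -7.92 × 10⁻⁴; sum Δρ/ρ₀ = -6.36 × 10⁻⁴.
Δρ/ρ₀ < 0, so Δρ < 0: deeper water is lighter → statically unstable; the column would overturn.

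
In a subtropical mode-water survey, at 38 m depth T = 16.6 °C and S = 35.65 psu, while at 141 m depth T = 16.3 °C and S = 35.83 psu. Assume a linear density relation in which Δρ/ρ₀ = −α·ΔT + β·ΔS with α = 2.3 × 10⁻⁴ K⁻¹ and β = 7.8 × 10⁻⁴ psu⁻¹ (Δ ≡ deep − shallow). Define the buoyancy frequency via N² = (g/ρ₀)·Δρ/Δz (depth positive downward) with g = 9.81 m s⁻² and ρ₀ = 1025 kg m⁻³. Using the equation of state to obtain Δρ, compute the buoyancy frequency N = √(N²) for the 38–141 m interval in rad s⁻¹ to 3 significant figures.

4.47 × 10⁻³ rad s⁻¹

ΔT = -0.3 K, ΔS = +0.18 psu (deep − shallow).
Δρ/ρ₀ = −αΔT + βΔS = 6.90 × 10⁻⁵ + 1.404 × 10⁻⁴ = 2.094 × 10⁻⁴, so Δρ ≈ 0.2146 kg m⁻³.
N² = (g/ρ₀)·Δρ/Δz = g·(Δρ/ρ₀)/Δz = 9.81 × 2.094 × 10⁻⁴ / 103 = 1.9944 × 10⁻⁵ s⁻².
N = √(1.9944 × 10⁻⁵) = 4.4659 × 10⁻³ rad s⁻¹ ≈ 4.47 × 10⁻³ rad s⁻¹.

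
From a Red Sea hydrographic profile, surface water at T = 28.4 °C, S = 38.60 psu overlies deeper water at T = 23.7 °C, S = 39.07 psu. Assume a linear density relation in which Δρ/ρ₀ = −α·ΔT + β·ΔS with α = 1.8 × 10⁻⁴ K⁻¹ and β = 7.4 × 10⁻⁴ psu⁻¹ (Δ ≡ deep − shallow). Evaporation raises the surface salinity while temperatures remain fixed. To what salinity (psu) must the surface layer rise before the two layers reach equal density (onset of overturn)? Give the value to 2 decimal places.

Neutral buoyancy requires −α(T_deep − T_surf) + β(S_deep − S_surf′) = 0.
S_surf′ = S_deep − (α/β)·ΔT = 39.07 − (1.8 × 10⁻⁴/7.4 × 10⁻⁴)·(-4.7) = 40.2132 psu.
Increase required: 40.2132 − 38.60 = 1.6132 psu.

40.21 psu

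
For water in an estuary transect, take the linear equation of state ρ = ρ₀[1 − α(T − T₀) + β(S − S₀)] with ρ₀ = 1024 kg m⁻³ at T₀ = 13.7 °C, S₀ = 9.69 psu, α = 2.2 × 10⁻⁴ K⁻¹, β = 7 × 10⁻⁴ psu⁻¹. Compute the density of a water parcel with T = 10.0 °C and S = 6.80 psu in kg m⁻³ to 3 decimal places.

1022.762 kg m⁻³

T − T₀ = -3.7 K, S − S₀ = -2.89 psu.
Bracket = 1 − α·(-3.7) + β·(-2.89) = 1 + (-1.209 × 10⁻³) = 0.9987910.
ρ = 1024 × 0.9987910 = 1022.762 kg m⁻³.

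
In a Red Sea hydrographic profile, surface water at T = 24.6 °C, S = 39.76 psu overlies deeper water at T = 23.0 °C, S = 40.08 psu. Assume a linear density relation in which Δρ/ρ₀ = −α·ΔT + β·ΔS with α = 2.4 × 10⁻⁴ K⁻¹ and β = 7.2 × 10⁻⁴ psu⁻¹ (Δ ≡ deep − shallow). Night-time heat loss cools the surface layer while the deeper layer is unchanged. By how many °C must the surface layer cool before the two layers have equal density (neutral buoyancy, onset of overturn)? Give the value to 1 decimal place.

Neutral buoyancy requires Δρ = 0, i.e. −α(T_deep − T_surf′) + β(S_deep − S_surf) = 0.
T_surf′ = T_deep − (β/α)·ΔS = 23.0 − (7.2 × 10⁻⁴/2.4 × 10⁻⁴)·(+0.32) = 22.040 °C.
Cooling required: 24.6 − (22.040) = 2.560 °C.

2.6 °C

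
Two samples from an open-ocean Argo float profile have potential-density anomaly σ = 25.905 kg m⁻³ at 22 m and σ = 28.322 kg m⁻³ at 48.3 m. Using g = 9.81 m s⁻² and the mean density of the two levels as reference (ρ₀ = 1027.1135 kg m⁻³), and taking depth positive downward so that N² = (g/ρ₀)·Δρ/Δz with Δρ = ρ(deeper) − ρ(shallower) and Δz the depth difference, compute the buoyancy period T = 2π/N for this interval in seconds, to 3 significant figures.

Δρ = 1028.322 − 1025.905 = 2.417 kg m⁻³ over Δz = 48.3 − 22 = 26.3 m.
N² = (9.81/1027.1135) × (2.417/26.3) = 8.7775 × 10⁻⁴ s⁻².
N = √(8.7775 × 10⁻⁴) = 0.029627 rad s⁻¹, so T = 2π/N = 212.08 s ≈ 212 s.
N² > 0, so the interval is statically stable.

212 s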